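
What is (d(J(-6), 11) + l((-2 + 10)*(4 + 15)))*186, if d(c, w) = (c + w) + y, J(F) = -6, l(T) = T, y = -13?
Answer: 26784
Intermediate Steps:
d(c, w) = -13 + c + w (d(c, w) = (c + w) - 13 = -13 + c + w)
(d(J(-6), 11) + l((-2 + 10)*(4 + 15)))*186 = ((-13 - 6 + 11) + (-2 + 10)*(4 + 15))*186 = (-8 + 8*19)*186 = (-8 + 152)*186 = 144*186 = 26784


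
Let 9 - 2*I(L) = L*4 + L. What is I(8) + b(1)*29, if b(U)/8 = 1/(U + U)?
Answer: 201/2 ≈ 100.50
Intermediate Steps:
b(U) = 4/U (b(U) = 8/(U + U) = 8/((2*U)) = 8*(1/(2*U)) = 4/U)
I(L) = 9/2 - 5*L/2 (I(L) = 9/2 - (L*4 + L)/2 = 9/2 - (4*L + L)/2 = 9/2 - 5*L/2)
I(8) + b(1)*29 = (9/2 - 5/2*8) + (4/1)*29 = (9/2 - 20) + (4*1)*29 = -31/2 + 4*29 = -31/2 + 116 = 201/2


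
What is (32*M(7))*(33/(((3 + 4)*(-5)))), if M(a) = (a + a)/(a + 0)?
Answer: -2112/35 ≈ -60.343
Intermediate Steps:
M(a) = 2 (M(a) = (2*a)/a = 2)
(32*M(7))*(33/(((3 + 4)*(-5)))) = (32*2)*(33/(((3 + 4)*(-5)))) = 64*(33/((7*(-5)))) = 64*(33/(-35)) = 64*(33*(-1/35)) = 64*(-33/35) = -2112/35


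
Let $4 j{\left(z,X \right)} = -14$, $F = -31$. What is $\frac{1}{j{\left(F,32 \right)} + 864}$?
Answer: $\frac{2}{1721} \approx 0.0011621$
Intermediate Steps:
$j{\left(z,X \right)} = - \frac{7}{2}$ ($j{\left(z,X \right)} = \frac{1}{4} \left(-14\right) = - \frac{7}{2}$)
$\frac{1}{j{\left(F,32 \right)} + 864} = \frac{1}{- \frac{7}{2} + 864} = \frac{1}{\frac{1721}{2}} = \frac{2}{1721}$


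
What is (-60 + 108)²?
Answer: 2304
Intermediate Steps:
(-60 + 108)² = 48² = 2304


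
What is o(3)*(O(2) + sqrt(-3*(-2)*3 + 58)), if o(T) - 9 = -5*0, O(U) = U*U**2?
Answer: 72 + 18*sqrt(19) ≈ 150.46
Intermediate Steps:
O(U) = U**3
o(T) = 9 (o(T) = 9 - 5*0 = 9 + 0 = 9)
o(3)*(O(2) + sqrt(-3*(-2)*3 + 58)) = 9*(2**3 + sqrt(-3*(-2)*3 + 58)) = 9*(8 + sqrt(6*3 + 58)) = 9*(8 + sqrt(18 + 58)) = 9*(8 + sqrt(76)) = 9*(8 + 2*sqrt(19)) = 72 + 18*sqrt(19)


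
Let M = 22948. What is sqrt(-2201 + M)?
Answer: sqrt(20747) ≈ 144.04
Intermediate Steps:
sqrt(-2201 + M) = sqrt(-2201 + 22948) = sqrt(20747)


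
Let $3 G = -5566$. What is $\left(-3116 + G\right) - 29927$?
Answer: $- \frac{104695}{3} \approx -34898.0$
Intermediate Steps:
$G = - \frac{5566}{3}$ ($G = \frac{1}{3} \left(-5566\right) = - \frac{5566}{3} \approx -1855.3$)
$\left(-3116 + G\right) - 29927 = \left(-3116 - \frac{5566}{3}\right) - 29927 = - \frac{14914}{3} - 29927 = - \frac{104695}{3}$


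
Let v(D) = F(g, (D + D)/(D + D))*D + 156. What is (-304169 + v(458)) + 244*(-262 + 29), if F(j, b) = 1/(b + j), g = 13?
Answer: -2525826/7 ≈ -3.6083e+5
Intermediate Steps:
v(D) = 156 + D/14 (v(D) = D/((D + D)/(D + D) + 13) + 156 = D/((2*D)/((2*D)) + 13) + 156 = D/((2*D)*(1/(2*D)) + 13) + 156 = D/(1 + 13) + 156 = D/14 + 156 = 156 + D/14)
(-304169 + v(458)) + 244*(-262 + 29) = (-304169 + (156 + (1/14)*458)) + 244*(-262 + 29) = (-304169 + (156 + 229/7)) + 244*(-233) = (-304169 + 1321/7) - 56852 = -2127862/7 - 56852 = -2525826/7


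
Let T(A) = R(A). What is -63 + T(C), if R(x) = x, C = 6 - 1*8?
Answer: -65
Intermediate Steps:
C = -2 (C = 6 - 8 = -2)
T(A) = A
-63 + T(C) = -63 - 2 = -65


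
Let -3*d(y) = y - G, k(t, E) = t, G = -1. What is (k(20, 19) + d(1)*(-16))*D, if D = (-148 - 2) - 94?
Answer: -22448/3 ≈ -7482.7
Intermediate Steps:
d(y) = -⅓ - y/3 (d(y) = -(y - 1*(-1))/3 = -(y + 1)/3 = -(1 + y)/3 = -⅓ - y/3)
D = -244 (D = -150 - 94 = -244)
(k(20, 19) + d(1)*(-16))*D = (20 + (-⅓ - ⅓*1)*(-16))*(-244) = (20 + (-⅓ - ⅓)*(-16))*(-244) = (20 - ⅔*(-16))*(-244) = (20 + 32/3)*(-244) = (92/3)*(-244) = -22448/3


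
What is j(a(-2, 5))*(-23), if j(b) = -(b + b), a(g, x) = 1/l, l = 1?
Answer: 46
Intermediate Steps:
a(g, x) = 1 (a(g, x) = 1/1 = 1)
j(b) = -2*b
j(a(-2, 5))*(-23) = -2*1*(-23) = -2*(-23) = 46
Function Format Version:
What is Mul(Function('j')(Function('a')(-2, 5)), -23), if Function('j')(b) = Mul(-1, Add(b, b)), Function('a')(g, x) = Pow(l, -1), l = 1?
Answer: 46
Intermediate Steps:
Function('a')(g, x) = 1 (Function('a')(g, x) = Pow(1, -1) = 1)
Function('j')(b) = Mul(-2, b) (Function('j')(b) = Mul(-1, Mul(2, b)) = Mul(-2, b))
Mul(Function('j')(Function('a')(-2, 5)), -23) = Mul(Mul(-2, 1), -23) = Mul(-2, -23) = 46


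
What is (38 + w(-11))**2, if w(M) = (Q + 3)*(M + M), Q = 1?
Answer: 2500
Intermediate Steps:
w(M) = 8*M (w(M) = (1 + 3)*(M + M) = 4*(2*M) = 8*M)
(38 + w(-11))**2 = (38 + 8*(-11))**2 = (38 - 88)**2 = (-50)**2 = 2500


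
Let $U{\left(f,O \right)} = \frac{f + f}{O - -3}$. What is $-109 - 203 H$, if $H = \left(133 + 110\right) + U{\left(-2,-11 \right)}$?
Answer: $- \frac{99079}{2} \approx -49540.0$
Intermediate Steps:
$U{\left(f,O \right)} = \frac{2 f}{3 + O}$ ($U{\left(f,O \right)} = \frac{2 f}{O + 3} = \frac{2 f}{3 + O}$)
$H = \frac{487}{2}$ ($H = \left(133 + 110\right) + 2 \left(-2\right) \frac{1}{3 - 11} = 243 + 2 \left(-2\right) \frac{1}{-8} = 243 + 2 \left(-2\right) \left(- \frac{1}{8}\right) = 243 + \frac{1}{2} = \frac{487}{2} \approx 243.5$)
$-109 - 203 H = -109 - \frac{98861}{2} = - \frac{99079}{2}$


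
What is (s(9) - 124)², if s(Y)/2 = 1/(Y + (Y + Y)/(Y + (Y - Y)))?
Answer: 1855044/121 ≈ 15331.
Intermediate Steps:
s(Y) = 2/(2 + Y) (s(Y) = 2/(Y + (Y + Y)/(Y + (Y - Y))) = 2/(Y + (2*Y)/(Y + 0)) = 2/(Y + (2*Y)/Y) = 2/(Y + 2) = 2/(2 + Y))
(s(9) - 124)² = (2/(2 + 9) - 124)² = (2/11 - 124)² = (-1362/11)² = 1855044/121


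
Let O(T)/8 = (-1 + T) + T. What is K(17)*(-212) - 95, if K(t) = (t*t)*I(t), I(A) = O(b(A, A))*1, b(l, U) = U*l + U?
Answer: -299478079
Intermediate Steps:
b(l, U) = U + U*l
O(T) = -8 + 16*T (O(T) = 8*((-1 + T) + T) = 8*(-1 + 2*T) = -8 + 16*T)
I(A) = -8 + 16*A*(1 + A) (I(A) = (-8 + 16*(A*(1 + A)))*1 = (-8 + 16*A*(1 + A))*1 = -8 + 16*A*(1 + A))
K(t) = t²*(-8 + 16*t*(1 + t)) (K(t) = (t*t)*(-8 + 16*t*(1 + t)) = t²*(-8 + 16*t*(1 + t)))
K(17)*(-212) - 95 = (17²*(-8 + 16*17*(1 + 17)))*(-212) - 95 = (289*(-8 + 16*17*18))*(-212) - 95 = (289*(-8 + 4896))*(-212) - 95 = (289*4888)*(-212) - 95 = 1412632*(-212) - 95 = -299477984 - 95 = -299478079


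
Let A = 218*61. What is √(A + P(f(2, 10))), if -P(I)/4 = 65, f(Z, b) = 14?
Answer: √13038 ≈ 114.18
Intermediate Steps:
P(I) = -260 (P(I) = -4*65 = -260)
A = 13298
√(A + P(f(2, 10))) = √(13298 - 260) = √13038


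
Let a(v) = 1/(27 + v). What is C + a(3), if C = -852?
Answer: -25559/30 ≈ -851.97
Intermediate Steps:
C + a(3) = -852 + 1/(27 + 3) = -852 + 1/30 = -25559/30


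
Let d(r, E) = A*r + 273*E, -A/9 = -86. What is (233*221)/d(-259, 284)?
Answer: -51493/122934 ≈ -0.41887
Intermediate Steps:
A = 774 (A = -9*(-86) = 774)
d(r, E) = 273*E + 774*r (d(r, E) = 774*r + 273*E = 273*E + 774*r)
(233*221)/d(-259, 284) = (233*221)/(273*284 + 774*(-259)) = 51493/(77532 - 200466) = 51493/(-122934) = 51493*(-1/122934) = -51493/122934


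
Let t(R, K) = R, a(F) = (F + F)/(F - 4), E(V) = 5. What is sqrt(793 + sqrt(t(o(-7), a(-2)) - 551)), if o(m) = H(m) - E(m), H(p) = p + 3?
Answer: sqrt(793 + 4*I*sqrt(35)) ≈ 28.163 + 0.4201*I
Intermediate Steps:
H(p) = 3 + p
a(F) = 2*F/(-4 + F) (a(F) = (2*F)/(-4 + F) = 2*F/(-4 + F))
o(m) = -2 + m (o(m) = (3 + m) - 1*5 = (3 + m) - 5 = -2 + m)
sqrt(793 + sqrt(t(o(-7), a(-2)) - 551)) = sqrt(793 + sqrt((-2 - 7) - 551)) = sqrt(793 + sqrt(-9 - 551)) = sqrt(793 + sqrt(-560)) = sqrt(793 + 4*I*sqrt(35))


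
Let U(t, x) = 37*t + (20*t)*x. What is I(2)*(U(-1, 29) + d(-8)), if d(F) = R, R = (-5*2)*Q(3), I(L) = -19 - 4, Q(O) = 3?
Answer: 14881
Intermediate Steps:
U(t, x) = 37*t + 20*t*x
I(L) = -23
R = -30 (R = -5*2*3 = -10*3 = -30)
d(F) = -30
I(2)*(U(-1, 29) + d(-8)) = -23*(-(37 + 20*29) - 30) = -23*(-(37 + 580) - 30) = -23*(-1*617 - 30) = -23*(-617 - 30) = -23*(-647) = 14881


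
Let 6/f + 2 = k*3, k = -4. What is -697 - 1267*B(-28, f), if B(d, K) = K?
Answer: -154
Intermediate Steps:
f = -3/7 (f = 6/(-2 - 4*3) = 6/(-2 - 12) = 6/(-14) = 6*(-1/14) = -3/7 ≈ -0.42857)
-697 - 1267*B(-28, f) = -697 - 1267*(-3/7) = -697 + 543 = -154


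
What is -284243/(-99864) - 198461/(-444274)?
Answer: 73050441943/22183489368 ≈ 3.2930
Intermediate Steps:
-284243/(-99864) - 198461/(-444274) = -284243*(-1/99864) - 198461*(-1/444274) = 284243/99864 + 198461/444274 = 73050441943/22183489368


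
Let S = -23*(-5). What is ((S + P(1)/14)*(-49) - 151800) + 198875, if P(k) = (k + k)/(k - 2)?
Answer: 41447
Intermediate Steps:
S = 115
P(k) = 2*k/(-2 + k) (P(k) = (2*k)/(-2 + k) = 2*k/(-2 + k))
((S + P(1)/14)*(-49) - 151800) + 198875 = ((115 + (2*1/(-2 + 1))/14)*(-49) - 151800) + 198875 = ((115 + (2*1/(-1))*(1/14))*(-49) - 151800) + 198875 = ((115 + (2*1*(-1))*(1/14))*(-49) - 151800) + 198875 = ((115 - 2*1/14)*(-49) - 151800) + 198875 = ((115 - 1/7)*(-49) - 151800) + 198875 = ((804/7)*(-49) - 151800) + 198875 = (-5628 - 151800) + 198875 = -157428 + 198875 = 41447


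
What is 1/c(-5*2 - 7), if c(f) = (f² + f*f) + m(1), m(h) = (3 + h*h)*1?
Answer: 1/582 ≈ 0.0017182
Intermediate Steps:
m(h) = 3 + h² (m(h) = (3 + h²)*1 = 3 + h²)
c(f) = 4 + 2*f² (c(f) = (f² + f*f) + (3 + 1²) = (f² + f²) + (3 + 1) = 2*f² + 4 = 4 + 2*f²)
1/c(-5*2 - 7) = 1/(4 + 2*(-5*2 - 7)²) = 1/(4 + 2*(-10 - 7)²) = 1/(4 + 2*(-17)²) = 1/(4 + 2*289) = 1/(4 + 578) = 1/582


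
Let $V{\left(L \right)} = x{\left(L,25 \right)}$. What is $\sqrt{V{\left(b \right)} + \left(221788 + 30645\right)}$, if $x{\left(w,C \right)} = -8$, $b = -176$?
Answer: $5 \sqrt{10097} \approx 502.42$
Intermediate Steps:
$V{\left(L \right)} = -8$
$\sqrt{V{\left(b \right)} + \left(221788 + 30645\right)} = \sqrt{-8 + \left(221788 + 30645\right)} = \sqrt{-8 + 252433} = \sqrt{252425} = 5 \sqrt{10097}$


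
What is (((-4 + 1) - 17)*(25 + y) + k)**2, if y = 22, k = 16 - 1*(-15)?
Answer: 826281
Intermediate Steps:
k = 31 (k = 16 + 15 = 31)
(((-4 + 1) - 17)*(25 + y) + k)**2 = (((-4 + 1) - 17)*(25 + 22) + 31)**2 = ((-3 - 17)*47 + 31)**2 = (-20*47 + 31)**2 = (-940 + 31)**2 = (-909)**2 = 826281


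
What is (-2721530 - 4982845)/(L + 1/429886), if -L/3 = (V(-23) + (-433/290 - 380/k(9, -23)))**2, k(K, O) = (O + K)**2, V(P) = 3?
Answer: 334386607564250062500/24285944709451 ≈ 1.3769e+7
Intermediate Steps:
k(K, O) = (K + O)**2
L = -112988307/201924100 (L = -3*(3 + (-433/290 - 380/(9 - 23)**2))**2 = -3*(3 + (-433*1/290 - 380/((-14)**2)))**2 = -3*(3 + (-433/290 - 380/196))**2 = -3*(3 + (-433/290 - 380*1/196))**2 = -3*(3 + (-433/290 - 95/49))**2 = -3*(3 - 48767/14210)**2 = -3*(-6137/14210)**2 = -3*37662769/201924100 = -112988307/201924100 ≈ -0.55956)
(-2721530 - 4982845)/(L + 1/429886) = (-2721530 - 4982845)/(-112988307/201924100 + 1/429886) = -7704375/(-112988307/201924100 + 1/429886) = -7704375/(-24285944709451/43402171826300) = -7704375*(-43402171826300/24285944709451) = 334386607564250062500/24285944709451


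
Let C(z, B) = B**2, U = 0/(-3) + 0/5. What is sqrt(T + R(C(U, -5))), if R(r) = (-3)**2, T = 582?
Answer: sqrt(591) ≈ 24.310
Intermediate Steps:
U = 0 (U = 0*(-1/3) + 0*(1/5) = 0 + 0 = 0)
R(r) = 9
sqrt(T + R(C(U, -5))) = sqrt(582 + 9) = sqrt(591)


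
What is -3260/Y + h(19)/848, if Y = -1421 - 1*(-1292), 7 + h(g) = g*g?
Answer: 1405073/54696 ≈ 25.689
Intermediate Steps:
h(g) = -7 + g**2 (h(g) = -7 + g*g = -7 + g**2)
Y = -129 (Y = -1421 + 1292 = -129)
-3260/Y + h(19)/848 = -3260/(-129) + (-7 + 19**2)/848 = -3260*(-1/129) + (-7 + 361)*(1/848) = 3260/129 + 354*(1/848) = 3260/129 + 177/424 = 1405073/54696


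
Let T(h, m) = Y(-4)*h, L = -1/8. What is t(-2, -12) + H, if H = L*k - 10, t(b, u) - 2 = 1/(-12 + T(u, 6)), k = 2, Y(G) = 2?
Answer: -149/18 ≈ -8.2778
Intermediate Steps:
L = -1/8 (L = -1*1/8 = -1/8 ≈ -0.12500)
T(h, m) = 2*h
t(b, u) = 2 + 1/(-12 + 2*u)
H = -41/4 (H = -1/8*2 - 10 = -1/4 - 10 = -41/4 ≈ -10.250)
t(-2, -12) + H = (-23 + 4*(-12))/(2*(-6 - 12)) - 41/4 = (1/2)*(-23 - 48)/(-18) - 41/4 = (1/2)*(-1/18)*(-71) - 41/4 = 71/36 - 41/4 = -149/18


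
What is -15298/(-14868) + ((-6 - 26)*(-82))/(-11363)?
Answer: 67408771/84472542 ≈ 0.79800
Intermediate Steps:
-15298/(-14868) + ((-6 - 26)*(-82))/(-11363) = -15298*(-1/14868) - 32*(-82)*(-1/11363) = 7649/7434 + 2624*(-1/11363) = 7649/7434 - 2624/11363 = 67408771/84472542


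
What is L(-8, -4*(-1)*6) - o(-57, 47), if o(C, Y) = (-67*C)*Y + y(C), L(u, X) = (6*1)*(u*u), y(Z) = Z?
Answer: -179052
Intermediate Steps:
L(u, X) = 6*u**2
o(C, Y) = C - 67*C*Y (o(C, Y) = (-67*C)*Y + C = -67*C*Y + C = C - 67*C*Y)
L(-8, -4*(-1)*6) - o(-57, 47) = 6*(-8)**2 - (-57)*(1 - 67*47) = 6*64 - (-57)*(1 - 3149) = 384 - (-57)*(-3148) = 384 - 1*179436 = 384 - 179436 = -179052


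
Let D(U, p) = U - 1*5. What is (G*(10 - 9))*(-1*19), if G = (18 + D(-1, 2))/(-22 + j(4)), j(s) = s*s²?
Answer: -38/7 ≈ -5.4286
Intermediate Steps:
D(U, p) = -5 + U (D(U, p) = U - 5 = -5 + U)
j(s) = s³
G = 2/7 (G = (18 + (-5 - 1))/(-22 + 4³) = (18 - 6)/(-22 + 64) = 12/42 = 12*(1/42) = 2/7 ≈ 0.28571)
(G*(10 - 9))*(-1*19) = (2*(10 - 9)/7)*(-1*19) = ((2/7)*1)*(-19) = (2/7)*(-19) = -38/7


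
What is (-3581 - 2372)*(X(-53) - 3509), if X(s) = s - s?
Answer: 20889077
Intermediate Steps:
X(s) = 0
(-3581 - 2372)*(X(-53) - 3509) = (-3581 - 2372)*(0 - 3509) = -5953*(-3509) = 20889077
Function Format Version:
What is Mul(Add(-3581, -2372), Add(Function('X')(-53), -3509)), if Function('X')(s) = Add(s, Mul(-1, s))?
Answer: 20889077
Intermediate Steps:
Function('X')(s) = 0
Mul(Add(-3581, -2372), Add(Function('X')(-53), -3509)) = Mul(Add(-3581, -2372), Add(0, -3509)) = Mul(-5953, -3509) = 20889077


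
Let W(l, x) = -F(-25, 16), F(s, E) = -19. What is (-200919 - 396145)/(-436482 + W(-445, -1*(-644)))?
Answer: 597064/436463 ≈ 1.3680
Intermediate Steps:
W(l, x) = 19 (W(l, x) = -1*(-19) = 19)
(-200919 - 396145)/(-436482 + W(-445, -1*(-644))) = (-200919 - 396145)/(-436482 + 19) = -597064/(-436463) = -597064*(-1/436463) = 597064/436463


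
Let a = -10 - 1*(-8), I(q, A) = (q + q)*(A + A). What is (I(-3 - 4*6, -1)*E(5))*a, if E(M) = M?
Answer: -1080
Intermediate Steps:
I(q, A) = 4*A*q (I(q, A) = (2*q)*(2*A) = 4*A*q)
a = -2 (a = -10 + 8 = -2)
(I(-3 - 4*6, -1)*E(5))*a = ((4*(-1)*(-3 - 4*6))*5)*(-2) = ((4*(-1)*(-3 - 24))*5)*(-2) = ((4*(-1)*(-27))*5)*(-2) = (108*5)*(-2) = 540*(-2) = -1080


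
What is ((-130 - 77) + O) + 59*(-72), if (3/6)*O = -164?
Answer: -4783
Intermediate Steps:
O = -328 (O = 2*(-164) = -328)
((-130 - 77) + O) + 59*(-72) = ((-130 - 77) - 328) + 59*(-72) = (-207 - 328) - 4248 = -535 - 4248 = -4783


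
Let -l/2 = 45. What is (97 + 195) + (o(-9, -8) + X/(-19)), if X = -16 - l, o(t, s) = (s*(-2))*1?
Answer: 5778/19 ≈ 304.11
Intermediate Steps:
l = -90 (l = -2*45 = -90)
o(t, s) = -2*s (o(t, s) = -2*s*1 = -2*s)
X = 74 (X = -16 - 1*(-90) = -16 + 90 = 74)
(97 + 195) + (o(-9, -8) + X/(-19)) = (97 + 195) + (-2*(-8) + 74/(-19)) = 292 + (16 + 74*(-1/19)) = 292 + (16 - 74/19) = 292 + 230/19 = 5778/19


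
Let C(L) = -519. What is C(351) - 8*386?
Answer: -3607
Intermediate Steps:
C(351) - 8*386 = -519 - 8*386 = -519 - 1*3088 = -519 - 3088 = -3607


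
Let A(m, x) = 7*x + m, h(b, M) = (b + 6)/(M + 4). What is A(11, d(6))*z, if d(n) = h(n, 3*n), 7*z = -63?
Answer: -1467/11 ≈ -133.36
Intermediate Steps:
z = -9 (z = (1/7)*(-63) = -9)
h(b, M) = (6 + b)/(4 + M)
d(n) = (6 + n)/(4 + 3*n)
A(m, x) = m + 7*x
A(11, d(6))*z = (11 + 7*((6 + 6)/(4 + 3*6)))*(-9) = (11 + 7*(12/(4 + 18)))*(-9) = (11 + 7*(12/22))*(-9) = (11 + 7*((1/22)*12))*(-9) = (11 + 7*(6/11))*(-9) = (11 + 42/11)*(-9) = (163/11)*(-9) = -1467/11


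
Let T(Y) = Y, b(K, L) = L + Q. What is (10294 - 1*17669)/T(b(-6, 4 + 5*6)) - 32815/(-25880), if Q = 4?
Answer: -18961803/98344 ≈ -192.81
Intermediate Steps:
b(K, L) = 4 + L (b(K, L) = L + 4 = 4 + L)
(10294 - 1*17669)/T(b(-6, 4 + 5*6)) - 32815/(-25880) = (10294 - 1*17669)/(4 + (4 + 5*6)) - 32815/(-25880) = (10294 - 17669)/(4 + (4 + 30)) - 32815*(-1/25880) = -7375/(4 + 34) + 6563/5176 = -7375/38 + 6563/5176 = -18961803/98344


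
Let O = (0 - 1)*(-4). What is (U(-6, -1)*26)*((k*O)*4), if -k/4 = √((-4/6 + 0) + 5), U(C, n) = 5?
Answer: -8320*√39/3 ≈ -17319.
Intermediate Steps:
O = 4 (O = -1*(-4) = 4)
k = -4*√39/3 (k = -4*√((-4/6 + 0) + 5) = -4*√((-4*⅙ + 0) + 5) = -4*√((-⅔ + 0) + 5) = -4*√(-⅔ + 5) = -4*√39/3 ≈ -8.3267)
(U(-6, -1)*26)*((k*O)*4) = (5*26)*((-4*√39/3*4)*4) = 130*(-16*√39/3*4) = 130*(-64*√39/3) = -8320*√39/3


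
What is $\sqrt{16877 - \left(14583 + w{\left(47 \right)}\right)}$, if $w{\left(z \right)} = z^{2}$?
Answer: $\sqrt{85} \approx 9.2195$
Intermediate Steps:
$\sqrt{16877 - \left(14583 + w{\left(47 \right)}\right)} = \sqrt{16877 - 16792} = \sqrt{85}$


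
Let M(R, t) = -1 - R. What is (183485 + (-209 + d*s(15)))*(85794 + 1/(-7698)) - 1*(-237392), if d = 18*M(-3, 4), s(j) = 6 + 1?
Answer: 20201910924004/1283 ≈ 1.5746e+10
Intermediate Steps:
s(j) = 7
d = 36 (d = 18*(-1 - 1*(-3)) = 18*(-1 + 3) = 18*2 = 36)
(183485 + (-209 + d*s(15)))*(85794 + 1/(-7698)) - 1*(-237392) = (183485 + (-209 + 36*7))*(85794 + 1/(-7698)) - 1*(-237392) = (183485 + (-209 + 252))*(85794 - 1/7698) + 237392 = (183485 + 43)*(660442211/7698) + 237392 = 183528*(660442211/7698) + 237392 = 20201606350068/1283 + 237392 = 20201910924004/1283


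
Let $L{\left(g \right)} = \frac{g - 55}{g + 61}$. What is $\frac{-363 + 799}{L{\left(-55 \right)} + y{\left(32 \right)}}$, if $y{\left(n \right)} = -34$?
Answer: $- \frac{1308}{157} \approx -8.3312$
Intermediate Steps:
$L{\left(g \right)} = \frac{-55 + g}{61 + g}$
$\frac{-363 + 799}{L{\left(-55 \right)} + y{\left(32 \right)}} = \frac{-363 + 799}{\frac{-55 - 55}{61 - 55} - 34} = \frac{436}{\frac{1}{6} \left(-110\right) - 34} = \frac{436}{- \frac{55}{3} - 34} = \frac{436}{- \frac{157}{3}} = 436 \left(- \frac{3}{157}\right) = - \frac{1308}{157}$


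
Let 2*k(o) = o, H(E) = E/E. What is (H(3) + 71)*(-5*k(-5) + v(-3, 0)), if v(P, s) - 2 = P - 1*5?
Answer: 468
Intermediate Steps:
H(E) = 1
k(o) = o/2
v(P, s) = -3 + P (v(P, s) = 2 + (P - 1*5) = 2 + (P - 5) = 2 + (-5 + P) = -3 + P)
(H(3) + 71)*(-5*k(-5) + v(-3, 0)) = (1 + 71)*(-5*(-5)/2 + (-3 - 3)) = 72*(-5*(-5/2) - 6) = 72*(25/2 - 6) = 72*(13/2) = 468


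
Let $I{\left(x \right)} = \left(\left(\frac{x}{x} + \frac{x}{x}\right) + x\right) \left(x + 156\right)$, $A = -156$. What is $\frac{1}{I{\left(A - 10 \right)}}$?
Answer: $\frac{1}{1640} \approx 0.00060976$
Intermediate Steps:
$I{\left(x \right)} = \left(2 + x\right) \left(156 + x\right)$ ($I{\left(x \right)} = \left(\left(1 + 1\right) + x\right) \left(156 + x\right) = \left(2 + x\right) \left(156 + x\right)$)
$\frac{1}{I{\left(A - 10 \right)}} = \frac{1}{312 + \left(-156 - 10\right)^{2} + 158 \left(-156 - 10\right)} = \frac{1}{312 + \left(-166\right)^{2} + 158 \left(-166\right)} = \frac{1}{312 + 27556 - 26228} = \frac{1}{1640}$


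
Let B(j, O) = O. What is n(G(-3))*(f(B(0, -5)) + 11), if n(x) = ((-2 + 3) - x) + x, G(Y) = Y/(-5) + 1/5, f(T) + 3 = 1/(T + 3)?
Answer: 15/2 ≈ 7.5000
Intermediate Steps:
f(T) = -3 + 1/(3 + T) (f(T) = -3 + 1/(T + 3) = -3 + 1/(3 + T))
G(Y) = ⅕ - Y/5 (G(Y) = Y*(-⅕) + 1*(⅕) = -Y/5 + ⅕ = ⅕ - Y/5)
n(x) = 1 (n(x) = (1 - x) + x = 1)
n(G(-3))*(f(B(0, -5)) + 11) = 1*((-8 - 3*(-5))/(3 - 5) + 11) = 1*((-8 + 15)/(-2) + 11) = 1*(-½*7 + 11) = 1*(-7/2 + 11) = 1*(15/2) = 15/2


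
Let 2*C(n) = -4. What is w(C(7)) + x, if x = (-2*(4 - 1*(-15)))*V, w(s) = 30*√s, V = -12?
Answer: 456 + 30*I*√2 ≈ 456.0 + 42.426*I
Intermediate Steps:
C(n) = -2 (C(n) = (½)*(-4) = -2)
x = 456 (x = -2*(4 - 1*(-15))*(-12) = -2*(4 + 15)*(-12) = -2*19*(-12) = -38*(-12) = 456)
w(C(7)) + x = 30*√(-2) + 456 = 30*(I*√2) + 456 = 30*I*√2 + 456 = 456 + 30*I*√2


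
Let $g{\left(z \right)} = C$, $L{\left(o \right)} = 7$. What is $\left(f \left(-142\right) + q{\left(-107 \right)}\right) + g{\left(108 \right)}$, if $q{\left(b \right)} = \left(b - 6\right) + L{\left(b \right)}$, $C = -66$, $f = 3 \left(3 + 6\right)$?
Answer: $-4006$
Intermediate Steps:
$f = 27$ ($f = 3 \cdot 9 = 27$)
$q{\left(b \right)} = 1 + b$ ($q{\left(b \right)} = \left(b - 6\right) + 7 = \left(-6 + b\right) + 7 = 1 + b$)
$g{\left(z \right)} = -66$
$\left(f \left(-142\right) + q{\left(-107 \right)}\right) + g{\left(108 \right)} = \left(27 \left(-142\right) + \left(1 - 107\right)\right) - 66 = \left(-3834 - 106\right) - 66 = -3940 - 66 = -4006$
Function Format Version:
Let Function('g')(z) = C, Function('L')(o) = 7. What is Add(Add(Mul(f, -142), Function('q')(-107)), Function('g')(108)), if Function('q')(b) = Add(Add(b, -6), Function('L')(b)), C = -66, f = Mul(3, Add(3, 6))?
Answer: -4006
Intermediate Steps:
f = 27 (f = Mul(3, 9) = 27)
Function('q')(b) = Add(1, b) (Function('q')(b) = Add(Add(b, -6), 7) = Add(Add(-6, b), 7) = Add(1, b))
Function('g')(z) = -66
Add(Add(Mul(f, -142), Function('q')(-107)), Function('g')(108)) = Add(Add(Mul(27, -142), Add(1, -107)), -66) = Add(Add(-3834, -106), -66) = Add(-3940, -66) = -4006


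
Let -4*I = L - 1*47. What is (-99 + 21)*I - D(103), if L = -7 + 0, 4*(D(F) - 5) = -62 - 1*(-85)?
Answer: -4255/4 ≈ -1063.8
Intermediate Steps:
D(F) = 43/4 (D(F) = 5 + (-62 - 1*(-85))/4 = 5 + (-62 + 85)/4 = 5 + (¼)*23 = 5 + 23/4 = 43/4)
L = -7
I = 27/2 (I = -(-7 - 1*47)/4 = -(-7 - 47)/4 = -¼*(-54) = 27/2 ≈ 13.500)
(-99 + 21)*I - D(103) = (-99 + 21)*(27/2) - 1*43/4 = -78*27/2 - 43/4 = -1053 - 43/4 = -4255/4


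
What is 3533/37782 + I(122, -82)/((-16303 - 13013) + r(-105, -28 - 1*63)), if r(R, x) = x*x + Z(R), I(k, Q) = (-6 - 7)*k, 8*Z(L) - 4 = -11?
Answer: 1073935987/6358219434 ≈ 0.16891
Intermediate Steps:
Z(L) = -7/8 (Z(L) = 1/2 + (1/8)*(-11) = 1/2 - 11/8 = -7/8)
I(k, Q) = -13*k
r(R, x) = -7/8 + x**2 (r(R, x) = x*x - 7/8 = x**2 - 7/8 = -7/8 + x**2)
3533/37782 + I(122, -82)/((-16303 - 13013) + r(-105, -28 - 1*63)) = 3533/37782 + (-13*122)/((-16303 - 13013) + (-7/8 + (-28 - 1*63)**2)) = 3533*(1/37782) - 1586/(-29316 + (-7/8 + (-28 - 63)**2)) = 3533/37782 - 1586/(-29316 + (-7/8 + (-91)**2)) = 3533/37782 - 1586/(-29316 + (-7/8 + 8281)) = 3533/37782 - 1586/(-29316 + 66241/8) = 3533/37782 - 1586/(-168287/8) = 3533/37782 - 1586*(-8/168287) = 3533/37782 + 12688/168287 = 1073935987/6358219434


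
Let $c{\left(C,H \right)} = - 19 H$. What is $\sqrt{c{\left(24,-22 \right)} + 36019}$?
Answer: $\sqrt{36437} \approx 190.88$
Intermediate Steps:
$\sqrt{c{\left(24,-22 \right)} + 36019} = \sqrt{\left(-19\right) \left(-22\right) + 36019} = \sqrt{418 + 36019} = \sqrt{36437}$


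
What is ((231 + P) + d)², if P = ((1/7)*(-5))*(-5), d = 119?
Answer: 6125625/49 ≈ 1.2501e+5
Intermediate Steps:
P = 25/7 (P = ((1*(⅐))*(-5))*(-5) = ((⅐)*(-5))*(-5) = -5/7*(-5) = 25/7 ≈ 3.5714)
((231 + P) + d)² = ((231 + 25/7) + 119)² = (1642/7 + 119)² = (2475/7)² = 6125625/49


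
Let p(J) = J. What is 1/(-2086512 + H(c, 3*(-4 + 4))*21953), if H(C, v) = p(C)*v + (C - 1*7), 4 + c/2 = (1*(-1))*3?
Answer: -1/2547525 ≈ -3.9254e-7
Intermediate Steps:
c = -14 (c = -8 + 2*((1*(-1))*3) = -8 + 2*(-1*3) = -8 + 2*(-3) = -8 - 6 = -14)
H(C, v) = -7 + C + C*v (H(C, v) = C*v + (C - 1*7) = C*v + (C - 7) = C*v + (-7 + C) = -7 + C + C*v)
1/(-2086512 + H(c, 3*(-4 + 4))*21953) = 1/(-2086512 + (-7 - 14 - 42*(-4 + 4))*21953) = 1/(-2086512 + (-7 - 14 - 42*0)*21953) = 1/(-2086512 + (-7 - 14 - 14*0)*21953) = 1/(-2086512 + (-7 - 14 + 0)*21953) = 1/(-2086512 - 21*21953) = 1/(-2086512 - 461013) = 1/(-2547525) = -1/2547525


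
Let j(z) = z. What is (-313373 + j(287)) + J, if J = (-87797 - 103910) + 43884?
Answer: -460909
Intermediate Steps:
J = -147823 (J = -191707 + 43884 = -147823)
(-313373 + j(287)) + J = (-313373 + 287) - 147823 = -313086 - 147823 = -460909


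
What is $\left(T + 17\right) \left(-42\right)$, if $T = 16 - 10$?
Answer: $-966$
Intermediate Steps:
$T = 6$ ($T = 16 - 10 = 6$)
$\left(T + 17\right) \left(-42\right) = \left(6 + 17\right) \left(-42\right) = 23 \left(-42\right) = -966$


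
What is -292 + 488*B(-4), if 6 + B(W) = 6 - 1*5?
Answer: -2732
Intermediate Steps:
B(W) = -5 (B(W) = -6 + (6 - 1*5) = -6 + (6 - 5) = -6 + 1 = -5)
-292 + 488*B(-4) = -292 + 488*(-5) = -292 - 2440 = -2732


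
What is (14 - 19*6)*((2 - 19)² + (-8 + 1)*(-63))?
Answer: -73000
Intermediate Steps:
(14 - 19*6)*((2 - 19)² + (-8 + 1)*(-63)) = (14 - 114)*((-17)² - 7*(-63)) = -100*(289 + 441) = -100*730 = -73000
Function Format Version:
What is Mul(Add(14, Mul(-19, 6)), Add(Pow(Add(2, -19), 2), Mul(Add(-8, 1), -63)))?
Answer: -73000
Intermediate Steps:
Mul(Add(14, Mul(-19, 6)), Add(Pow(Add(2, -19), 2), Mul(Add(-8, 1), -63))) = Mul(Add(14, -114), Add(Pow(-17, 2), Mul(-7, -63))) = Mul(-100, Add(289, 441)) = Mul(-100, 730) = -73000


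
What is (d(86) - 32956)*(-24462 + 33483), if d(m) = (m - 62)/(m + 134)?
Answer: -16351230054/55 ≈ -2.9729e+8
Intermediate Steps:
d(m) = (-62 + m)/(134 + m)
(d(86) - 32956)*(-24462 + 33483) = ((-62 + 86)/(134 + 86) - 32956)*(-24462 + 33483) = (24/220 - 32956)*9021 = ((1/220)*24 - 32956)*9021 = (6/55 - 32956)*9021 = -1812574/55*9021 = -16351230054/55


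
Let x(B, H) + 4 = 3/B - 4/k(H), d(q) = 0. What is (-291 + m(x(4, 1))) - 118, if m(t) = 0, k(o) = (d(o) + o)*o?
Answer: -409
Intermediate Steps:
k(o) = o**2 (k(o) = (0 + o)*o = o*o = o**2)
x(B, H) = -4 - 4/H**2 + 3/B (x(B, H) = -4 + (3/B - 4/H**2) = -4 + (-4/H**2 + 3/B) = -4 - 4/H**2 + 3/B)
(-291 + m(x(4, 1))) - 118 = (-291 + 0) - 118 = -291 - 118 = -409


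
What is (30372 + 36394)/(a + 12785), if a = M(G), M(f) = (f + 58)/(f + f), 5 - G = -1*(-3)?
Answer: 33383/6400 ≈ 5.2161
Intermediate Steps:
G = 2 (G = 5 - (-1)*(-3) = 5 - 1*3 = 5 - 3 = 2)
M(f) = (58 + f)/(2*f) (M(f) = (58 + f)/((2*f)) = (58 + f)*(1/(2*f)) = (58 + f)/(2*f))
a = 15 (a = (1/2)*(58 + 2)/2 = (1/2)*(1/2)*60 = 15)
(30372 + 36394)/(a + 12785) = (30372 + 36394)/(15 + 12785) = 66766/12800 = 66766*(1/12800) = 33383/6400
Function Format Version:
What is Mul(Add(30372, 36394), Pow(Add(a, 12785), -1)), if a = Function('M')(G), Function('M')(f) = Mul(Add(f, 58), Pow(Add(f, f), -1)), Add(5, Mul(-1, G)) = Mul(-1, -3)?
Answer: Rational(33383, 6400) ≈ 5.2161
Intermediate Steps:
G = 2 (G = Add(5, Mul(-1, Mul(-1, -3))) = Add(5, Mul(-1, 3)) = Add(5, -3) = 2)
Function('M')(f) = Mul(Rational(1, 2), Pow(f, -1), Add(58, f)) (Function('M')(f) = Mul(Add(58, f), Pow(Mul(2, f), -1)) = Mul(Add(58, f), Mul(Rational(1, 2), Pow(f, -1))) = Mul(Rational(1, 2), Pow(f, -1), Add(58, f)))
a = 15 (a = Mul(Rational(1, 2), Pow(2, -1), Add(58, 2)) = Mul(Rational(1, 2), Rational(1, 2), 60) = 15)
Mul(Add(30372, 36394), Pow(Add(a, 12785), -1)) = Mul(Add(30372, 36394), Pow(Add(15, 12785), -1)) = Mul(66766, Pow(12800, -1)) = Mul(66766, Rational(1, 12800)) = Rational(33383, 6400)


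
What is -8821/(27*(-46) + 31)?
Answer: 8821/1211 ≈ 7.2841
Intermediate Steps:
-8821/(27*(-46) + 31) = -8821/(-1242 + 31) = -8821/(-1211) = -8821*(-1/1211) = 8821/1211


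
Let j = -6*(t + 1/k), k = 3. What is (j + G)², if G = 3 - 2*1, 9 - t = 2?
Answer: 1849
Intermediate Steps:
t = 7 (t = 9 - 1*2 = 9 - 2 = 7)
G = 1 (G = 3 - 2 = 1)
j = -44 (j = -6*(7 + 1/3) = -6*(7 + ⅓) = -6*22/3 = -44)
(j + G)² = (-44 + 1)² = (-43)² = 1849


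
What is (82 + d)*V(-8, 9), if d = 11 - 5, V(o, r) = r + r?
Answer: 1584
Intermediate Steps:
V(o, r) = 2*r
d = 6
(82 + d)*V(-8, 9) = (82 + 6)*(2*9) = 88*18 = 1584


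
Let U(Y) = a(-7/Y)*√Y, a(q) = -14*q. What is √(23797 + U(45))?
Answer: √(5354325 + 1470*√5)/15 ≈ 154.31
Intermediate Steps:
U(Y) = 98/√Y (U(Y) = (-(-98)/Y)*√Y = (98/Y)*√Y = 98/√Y)
√(23797 + U(45)) = √(23797 + 98/√45) = √(23797 + 98*(√5/15)) = √(23797 + 98*√5/15)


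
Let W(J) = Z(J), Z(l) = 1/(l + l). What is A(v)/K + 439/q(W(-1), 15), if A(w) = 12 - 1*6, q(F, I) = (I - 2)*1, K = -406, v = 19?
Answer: 89078/2639 ≈ 33.754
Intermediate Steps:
Z(l) = 1/(2*l)
W(J) = 1/(2*J)
q(F, I) = -2 + I (q(F, I) = (-2 + I)*1 = -2 + I)
A(w) = 6 (A(w) = 12 - 6 = 6)
A(v)/K + 439/q(W(-1), 15) = 6/(-406) + 439/(-2 + 15) = 6*(-1/406) + 439/13 = -3/203 + 439*(1/13) = -3/203 + 439/13 = 89078/2639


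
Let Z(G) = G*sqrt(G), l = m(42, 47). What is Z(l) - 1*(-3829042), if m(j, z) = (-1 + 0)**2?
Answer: 3829043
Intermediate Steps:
m(j, z) = 1 (m(j, z) = (-1)**2 = 1)
l = 1
Z(G) = G**(3/2)
Z(l) - 1*(-3829042) = 1**(3/2) - 1*(-3829042) = 1 + 3829042 = 3829043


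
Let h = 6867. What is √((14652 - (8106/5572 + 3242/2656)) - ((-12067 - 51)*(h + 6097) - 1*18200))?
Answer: 11*√5668363886110081/66068 ≈ 12535.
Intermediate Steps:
√((14652 - (8106/5572 + 3242/2656)) - ((-12067 - 51)*(h + 6097) - 1*18200)) = √((14652 - (8106/5572 + 3242/2656)) - ((-12067 - 51)*(6867 + 6097) - 1*18200)) = √((14652 - (8106*(1/5572) + 3242*(1/2656))) - (-12118*12964 - 18200)) = √((14652 - (579/398 + 1621/1328)) - (-157097752 - 18200)) = √((14652 - 1*707035/264272) - 1*(-157115952)) = √((14652 - 707035/264272) + 157115952) = √(3871406309/264272 + 157115952) = √(41525218273253/264272) = 11*√5668363886110081/66068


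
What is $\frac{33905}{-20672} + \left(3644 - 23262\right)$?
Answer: $- \frac{405577201}{20672} \approx -19620.0$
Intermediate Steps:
$\frac{33905}{-20672} + \left(3644 - 23262\right) = 33905 \left(- \frac{1}{20672}\right) - 19618 = - \frac{33905}{20672} - 19618 = - \frac{405577201}{20672}$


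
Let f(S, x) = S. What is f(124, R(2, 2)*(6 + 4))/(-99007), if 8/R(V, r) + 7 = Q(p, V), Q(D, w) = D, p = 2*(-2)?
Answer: -124/99007 ≈ -0.0012524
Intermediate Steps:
p = -4
R(V, r) = -8/11 (R(V, r) = 8/(-7 - 4) = 8/(-11) = 8*(-1/11) = -8/11)
f(124, R(2, 2)*(6 + 4))/(-99007) = 124/(-99007) = 124*(-1/99007) = -124/99007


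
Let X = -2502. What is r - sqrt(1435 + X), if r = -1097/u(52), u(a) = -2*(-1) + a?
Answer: -1097/54 - I*sqrt(1067) ≈ -20.315 - 32.665*I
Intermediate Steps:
u(a) = 2 + a
r = -1097/54 (r = -1097/(2 + 52) = -1097/54 ≈ -20.315)
r - sqrt(1435 + X) = -1097/54 - sqrt(1435 - 2502) = -1097/54 - sqrt(-1067) = -1097/54 - I*sqrt(1067)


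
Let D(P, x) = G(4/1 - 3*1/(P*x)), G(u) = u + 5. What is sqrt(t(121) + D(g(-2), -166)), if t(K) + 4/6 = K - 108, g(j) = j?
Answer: sqrt(5288511)/498 ≈ 4.6178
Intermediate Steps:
G(u) = 5 + u
D(P, x) = 9 - 3/(P*x) (D(P, x) = 5 + (4/1 - 3*1/(P*x)) = 5 + (4*1 - 3/(P*x)) = 5 + (4 - 3/(P*x)) = 9 - 3/(P*x))
t(K) = -326/3 + K (t(K) = -2/3 + (K - 108) = -2/3 + (-108 + K) = -326/3 + K)
sqrt(t(121) + D(g(-2), -166)) = sqrt((-326/3 + 121) + (9 - 3/(-2*(-166)))) = sqrt(37/3 + (9 - 3*(-1/2)*(-1/166))) = sqrt(37/3 + (9 - 3/332)) = sqrt(37/3 + 2985/332) = sqrt(21239/996) = sqrt(5288511)/498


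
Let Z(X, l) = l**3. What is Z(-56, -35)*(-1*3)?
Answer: 128625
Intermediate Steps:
Z(-56, -35)*(-1*3) = (-35)**3*(-1*3) = -42875*(-3) = 128625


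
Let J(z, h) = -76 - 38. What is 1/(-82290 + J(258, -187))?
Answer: -1/82404 ≈ -1.2135e-5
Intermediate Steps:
J(z, h) = -114
1/(-82290 + J(258, -187)) = 1/(-82290 - 114) = 1/(-82404) = -1/82404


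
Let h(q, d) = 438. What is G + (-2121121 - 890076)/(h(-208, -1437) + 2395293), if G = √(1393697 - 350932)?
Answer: -3011197/2395731 + √1042765 ≈ 1019.9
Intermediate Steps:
G = √1042765 ≈ 1021.2
G + (-2121121 - 890076)/(h(-208, -1437) + 2395293) = √1042765 + (-2121121 - 890076)/(438 + 2395293) = √1042765 - 3011197/2395731 = -3011197/2395731 + √1042765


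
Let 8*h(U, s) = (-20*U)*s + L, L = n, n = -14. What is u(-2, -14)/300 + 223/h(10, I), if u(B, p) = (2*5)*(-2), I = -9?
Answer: 12487/13395 ≈ 0.93221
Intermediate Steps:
L = -14
u(B, p) = -20 (u(B, p) = 10*(-2) = -20)
h(U, s) = -7/4 - 5*U*s/2 (h(U, s) = ((-20*U)*s - 14)/8 = (-20*U*s - 14)/8 = (-14 - 20*U*s)/8 = -7/4 - 5*U*s/2)
u(-2, -14)/300 + 223/h(10, I) = -20/300 + 223/(-7/4 - 5/2*10*(-9)) = -20*1/300 + 223/(-7/4 + 225) = -1/15 + 223/(893/4) = -1/15 + 223*(4/893) = -1/15 + 892/893 = 12487/13395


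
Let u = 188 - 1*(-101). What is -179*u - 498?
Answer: -52229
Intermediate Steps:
u = 289 (u = 188 + 101 = 289)
-179*u - 498 = -179*289 - 498 = -51731 - 498 = -52229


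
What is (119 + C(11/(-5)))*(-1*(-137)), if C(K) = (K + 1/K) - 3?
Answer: 854058/55 ≈ 15528.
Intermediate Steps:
C(K) = -3 + K + 1/K
(119 + C(11/(-5)))*(-1*(-137)) = (119 + (-3 + 11/(-5) + 1/(11/(-5))))*(-1*(-137)) = (119 + (-3 + 11*(-⅕) + 1/(11*(-⅕))))*137 = (119 + (-3 - 11/5 + 1/(-11/5)))*137 = (119 + (-3 - 11/5 - 5/11))*137 = (119 - 311/55)*137 = (6234/55)*137 = 854058/55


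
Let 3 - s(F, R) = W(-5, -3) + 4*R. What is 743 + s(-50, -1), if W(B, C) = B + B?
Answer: 760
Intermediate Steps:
W(B, C) = 2*B
s(F, R) = 13 - 4*R (s(F, R) = 3 - (2*(-5) + 4*R) = 3 - (-10 + 4*R) = 3 + (10 - 4*R) = 13 - 4*R)
743 + s(-50, -1) = 743 + (13 - 4*(-1)) = 743 + (13 + 4) = 743 + 17 = 760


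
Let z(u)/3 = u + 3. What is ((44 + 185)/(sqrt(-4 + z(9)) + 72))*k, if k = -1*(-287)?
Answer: 84501/92 - 9389*sqrt(2)/184 ≈ 846.33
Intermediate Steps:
z(u) = 9 + 3*u (z(u) = 3*(u + 3) = 3*(3 + u) = 9 + 3*u)
k = 287
((44 + 185)/(sqrt(-4 + z(9)) + 72))*k = ((44 + 185)/(sqrt(-4 + (9 + 3*9)) + 72))*287 = (229/(sqrt(-4 + (9 + 27)) + 72))*287 = (229/(sqrt(-4 + 36) + 72))*287 = (229/(sqrt(32) + 72))*287 = (229/(4*sqrt(2) + 72))*287 = (229/(72 + 4*sqrt(2)))*287 = 65723/(72 + 4*sqrt(2))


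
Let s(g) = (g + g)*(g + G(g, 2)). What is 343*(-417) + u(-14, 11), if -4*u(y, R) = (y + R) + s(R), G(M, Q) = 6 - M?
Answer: -572253/4 ≈ -1.4306e+5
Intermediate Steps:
s(g) = 12*g (s(g) = (g + g)*(g + (6 - g)) = (2*g)*6 = 12*g)
u(y, R) = -13*R/4 - y/4 (u(y, R) = -((y + R) + 12*R)/4 = -((R + y) + 12*R)/4 = -(y + 13*R)/4 = -13*R/4 - y/4)
343*(-417) + u(-14, 11) = 343*(-417) + (-13/4*11 - 1/4*(-14)) = -143031 + (-143/4 + 7/2) = -143031 - 129/4 = -572253/4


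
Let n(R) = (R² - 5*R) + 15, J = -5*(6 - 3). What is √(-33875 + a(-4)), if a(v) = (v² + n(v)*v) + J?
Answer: I*√34078 ≈ 184.6*I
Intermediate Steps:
J = -15 (J = -5*3 = -15)
n(R) = 15 + R² - 5*R
a(v) = -15 + v² + v*(15 + v² - 5*v) (a(v) = (v² + (15 + v² - 5*v)*v) - 15 = (v² + v*(15 + v² - 5*v)) - 15 = -15 + v² + v*(15 + v² - 5*v))
√(-33875 + a(-4)) = √(-33875 + (-15 + (-4)³ - 4*(-4)² + 15*(-4))) = √(-33875 + (-15 - 64 - 4*16 - 60)) = √(-33875 + (-15 - 64 - 64 - 60)) = √(-33875 - 203) = √(-34078) = I*√34078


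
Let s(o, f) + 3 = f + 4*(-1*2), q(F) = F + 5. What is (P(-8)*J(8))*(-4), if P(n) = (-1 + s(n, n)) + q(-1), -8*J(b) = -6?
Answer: 48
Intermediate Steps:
J(b) = ¾ (J(b) = -⅛*(-6) = ¾)
q(F) = 5 + F
s(o, f) = -11 + f (s(o, f) = -3 + (f + 4*(-1*2)) = -3 + (f + 4*(-2)) = -3 + (f - 8) = -3 + (-8 + f) = -11 + f)
P(n) = -8 + n (P(n) = (-1 + (-11 + n)) + (5 - 1) = (-12 + n) + 4 = -8 + n)
(P(-8)*J(8))*(-4) = ((-8 - 8)*(¾))*(-4) = -16*¾*(-4) = -12*(-4) = 48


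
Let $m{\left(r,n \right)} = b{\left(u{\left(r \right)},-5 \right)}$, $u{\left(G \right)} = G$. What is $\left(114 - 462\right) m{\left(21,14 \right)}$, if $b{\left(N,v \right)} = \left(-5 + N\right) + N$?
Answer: $-12876$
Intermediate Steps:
$b{\left(N,v \right)} = -5 + 2 N$
$m{\left(r,n \right)} = -5 + 2 r$
$\left(114 - 462\right) m{\left(21,14 \right)} = \left(114 - 462\right) \left(-5 + 2 \cdot 21\right) = - 348 \left(-5 + 42\right) = \left(-348\right) 37 = -12876$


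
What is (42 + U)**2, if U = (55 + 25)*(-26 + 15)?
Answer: 702244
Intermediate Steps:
U = -880 (U = 80*(-11) = -880)
(42 + U)**2 = (42 - 880)**2 = (-838)**2 = 702244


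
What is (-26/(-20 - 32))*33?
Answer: 33/2 ≈ 16.500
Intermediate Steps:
(-26/(-20 - 32))*33 = (-26/(-52))*33 = -1/52*(-26)*33 = (½)*33 = 33/2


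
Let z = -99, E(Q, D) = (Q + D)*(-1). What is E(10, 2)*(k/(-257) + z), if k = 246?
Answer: 308268/257 ≈ 1199.5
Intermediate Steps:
E(Q, D) = -D - Q (E(Q, D) = (D + Q)*(-1) = -D - Q)
E(10, 2)*(k/(-257) + z) = (-1*2 - 1*10)*(246/(-257) - 99) = (-2 - 10)*(246*(-1/257) - 99) = -12*(-246/257 - 99) = -12*(-25689/257) = 308268/257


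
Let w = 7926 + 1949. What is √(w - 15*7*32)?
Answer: √6515 ≈ 80.716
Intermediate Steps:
w = 9875
√(w - 15*7*32) = √(9875 - 15*7*32) = √(9875 - 105*32) = √(9875 - 3360) = √6515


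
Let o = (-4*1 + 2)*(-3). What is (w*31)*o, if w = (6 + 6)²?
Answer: 26784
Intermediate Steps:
o = 6 (o = (-4 + 2)*(-3) = -2*(-3) = 6)
w = 144 (w = 12² = 144)
(w*31)*o = (144*31)*6 = 4464*6 = 26784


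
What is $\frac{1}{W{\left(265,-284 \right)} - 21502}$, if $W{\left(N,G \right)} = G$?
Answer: $- \frac{1}{21786} \approx -4.5901 \cdot 10^{-5}$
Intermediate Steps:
$\frac{1}{W{\left(265,-284 \right)} - 21502} = \frac{1}{-284 - 21502} = \frac{1}{-21786} = - \frac{1}{21786}$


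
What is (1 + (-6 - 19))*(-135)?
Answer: 3240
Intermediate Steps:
(1 + (-6 - 19))*(-135) = (1 - 25)*(-135) = -24*(-135) = 3240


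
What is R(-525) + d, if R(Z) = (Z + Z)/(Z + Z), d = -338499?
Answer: -338498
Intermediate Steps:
R(Z) = 1 (R(Z) = (2*Z)/((2*Z)) = (2*Z)*(1/(2*Z)) = 1)
R(-525) + d = 1 - 338499 = -338498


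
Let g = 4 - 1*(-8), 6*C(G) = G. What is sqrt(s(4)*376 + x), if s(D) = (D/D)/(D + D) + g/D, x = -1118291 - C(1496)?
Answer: 4*I*sqrt(628518)/3 ≈ 1057.1*I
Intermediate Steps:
C(G) = G/6
g = 12 (g = 4 + 8 = 12)
x = -3355621/3 (x = -1118291 - 1496/6 = -1118291 - 1*748/3 = -1118291 - 748/3 = -3355621/3 ≈ -1.1185e+6)
s(D) = 25/(2*D) (s(D) = (D/D)/(D + D) + 12/D = 1/(2*D) + 12/D = 25/(2*D))
sqrt(s(4)*376 + x) = sqrt(((25/2)/4)*376 - 3355621/3) = sqrt(((25/2)*(1/4))*376 - 3355621/3) = sqrt((25/8)*376 - 3355621/3) = sqrt(1175 - 3355621/3) = sqrt(-3352096/3) = 4*I*sqrt(628518)/3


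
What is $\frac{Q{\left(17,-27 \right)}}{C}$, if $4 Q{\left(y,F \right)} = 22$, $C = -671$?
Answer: $- \frac{1}{122} \approx -0.0081967$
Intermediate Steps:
$Q{\left(y,F \right)} = \frac{11}{2}$ ($Q{\left(y,F \right)} = \frac{1}{4} \cdot 22 = \frac{11}{2}$)
$\frac{Q{\left(17,-27 \right)}}{C} = \frac{11}{2 \left(-671\right)} = \frac{11}{2} \left(- \frac{1}{671}\right) = - \frac{1}{122}$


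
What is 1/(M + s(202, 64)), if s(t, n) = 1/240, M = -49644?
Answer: -240/11914559 ≈ -2.0143e-5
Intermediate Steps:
s(t, n) = 1/240
1/(M + s(202, 64)) = 1/(-49644 + 1/240) = 1/(-11914559/240) = -240/11914559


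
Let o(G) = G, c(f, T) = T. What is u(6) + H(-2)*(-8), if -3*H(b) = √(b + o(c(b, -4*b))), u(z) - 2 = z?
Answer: 8 + 8*√6/3 ≈ 14.532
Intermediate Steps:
u(z) = 2 + z
H(b) = -√3*√(-b)/3 (H(b) = -√(b - 4*b)/3 = -√3*√(-b)/3)
u(6) + H(-2)*(-8) = (2 + 6) - √3*√(-1*(-2))/3*(-8) = 8 - √3*√2/3*(-8) = 8 - √6/3*(-8) = 8 + 8*√6/3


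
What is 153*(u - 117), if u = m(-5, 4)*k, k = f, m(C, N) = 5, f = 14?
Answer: -7191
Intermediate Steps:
k = 14
u = 70 (u = 5*14 = 70)
153*(u - 117) = 153*(70 - 117) = 153*(-47) = -7191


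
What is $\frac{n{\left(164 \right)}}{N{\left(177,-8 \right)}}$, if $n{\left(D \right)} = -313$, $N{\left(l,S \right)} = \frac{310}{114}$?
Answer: $- \frac{17841}{155} \approx -115.1$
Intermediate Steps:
$N{\left(l,S \right)} = \frac{155}{57}$ ($N{\left(l,S \right)} = 310 \cdot \frac{1}{114} = \frac{155}{57}$)
$\frac{n{\left(164 \right)}}{N{\left(177,-8 \right)}} = - \frac{313}{\frac{155}{57}} = \left(-313\right) \frac{57}{155} = - \frac{17841}{155}$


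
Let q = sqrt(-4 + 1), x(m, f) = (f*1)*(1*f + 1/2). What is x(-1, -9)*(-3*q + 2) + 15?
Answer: 168 - 459*I*sqrt(3)/2 ≈ 168.0 - 397.51*I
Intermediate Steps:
x(m, f) = f*(1/2 + f) (x(m, f) = f*(f + 1/2) = f*(1/2 + f))
q = I*sqrt(3) (q = sqrt(-3) = I*sqrt(3) ≈ 1.732*I)
x(-1, -9)*(-3*q + 2) + 15 = (-9*(1/2 - 9))*(-3*I*sqrt(3) + 2) + 15 = (-9*(-17/2))*(-3*I*sqrt(3) + 2) + 15 = 153*(2 - 3*I*sqrt(3))/2 + 15 = (153 - 459*I*sqrt(3)/2) + 15 = 168 - 459*I*sqrt(3)/2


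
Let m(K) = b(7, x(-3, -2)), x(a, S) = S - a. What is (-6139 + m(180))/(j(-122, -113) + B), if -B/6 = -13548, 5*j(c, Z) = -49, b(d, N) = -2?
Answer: -30705/406391 ≈ -0.075555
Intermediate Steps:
m(K) = -2
j(c, Z) = -49/5 (j(c, Z) = (⅕)*(-49) = -49/5)
B = 81288 (B = -6*(-13548) = 81288)
(-6139 + m(180))/(j(-122, -113) + B) = (-6139 - 2)/(-49/5 + 81288) = -6141/406391/5 = -6141*5/406391 = -30705/406391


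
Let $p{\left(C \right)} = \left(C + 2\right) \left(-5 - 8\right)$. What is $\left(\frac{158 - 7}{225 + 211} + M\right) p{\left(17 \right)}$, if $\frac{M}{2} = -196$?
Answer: $\frac{42177967}{436} \approx 96739.0$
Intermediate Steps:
$M = -392$ ($M = 2 \left(-196\right) = -392$)
$p{\left(C \right)} = -26 - 13 C$ ($p{\left(C \right)} = \left(2 + C\right) \left(-13\right) = -26 - 13 C$)
$\left(\frac{158 - 7}{225 + 211} + M\right) p{\left(17 \right)} = \left(\frac{158 - 7}{225 + 211} - 392\right) \left(-26 - 221\right) = \left(\frac{151}{436} - 392\right) \left(-26 - 221\right) = \left(151 \cdot \frac{1}{436} - 392\right) \left(-247\right) = \left(\frac{151}{436} - 392\right) \left(-247\right) = \left(- \frac{170761}{436}\right) \left(-247\right) = \frac{42177967}{436}$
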